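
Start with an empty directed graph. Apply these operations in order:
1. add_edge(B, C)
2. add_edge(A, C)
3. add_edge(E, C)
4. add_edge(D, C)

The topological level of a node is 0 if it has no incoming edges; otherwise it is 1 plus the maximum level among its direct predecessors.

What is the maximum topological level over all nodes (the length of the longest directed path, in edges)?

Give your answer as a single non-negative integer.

Answer: 1

Derivation:
Op 1: add_edge(B, C). Edges now: 1
Op 2: add_edge(A, C). Edges now: 2
Op 3: add_edge(E, C). Edges now: 3
Op 4: add_edge(D, C). Edges now: 4
Compute levels (Kahn BFS):
  sources (in-degree 0): A, B, D, E
  process A: level=0
    A->C: in-degree(C)=3, level(C)>=1
  process B: level=0
    B->C: in-degree(C)=2, level(C)>=1
  process D: level=0
    D->C: in-degree(C)=1, level(C)>=1
  process E: level=0
    E->C: in-degree(C)=0, level(C)=1, enqueue
  process C: level=1
All levels: A:0, B:0, C:1, D:0, E:0
max level = 1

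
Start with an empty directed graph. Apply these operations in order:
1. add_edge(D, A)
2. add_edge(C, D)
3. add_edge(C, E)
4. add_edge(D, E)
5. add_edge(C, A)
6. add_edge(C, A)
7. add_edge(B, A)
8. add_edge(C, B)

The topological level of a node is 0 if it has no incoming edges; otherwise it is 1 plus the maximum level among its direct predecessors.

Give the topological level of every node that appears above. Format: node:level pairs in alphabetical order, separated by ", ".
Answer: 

Op 1: add_edge(D, A). Edges now: 1
Op 2: add_edge(C, D). Edges now: 2
Op 3: add_edge(C, E). Edges now: 3
Op 4: add_edge(D, E). Edges now: 4
Op 5: add_edge(C, A). Edges now: 5
Op 6: add_edge(C, A) (duplicate, no change). Edges now: 5
Op 7: add_edge(B, A). Edges now: 6
Op 8: add_edge(C, B). Edges now: 7
Compute levels (Kahn BFS):
  sources (in-degree 0): C
  process C: level=0
    C->A: in-degree(A)=2, level(A)>=1
    C->B: in-degree(B)=0, level(B)=1, enqueue
    C->D: in-degree(D)=0, level(D)=1, enqueue
    C->E: in-degree(E)=1, level(E)>=1
  process B: level=1
    B->A: in-degree(A)=1, level(A)>=2
  process D: level=1
    D->A: in-degree(A)=0, level(A)=2, enqueue
    D->E: in-degree(E)=0, level(E)=2, enqueue
  process A: level=2
  process E: level=2
All levels: A:2, B:1, C:0, D:1, E:2

Answer: A:2, B:1, C:0, D:1, E:2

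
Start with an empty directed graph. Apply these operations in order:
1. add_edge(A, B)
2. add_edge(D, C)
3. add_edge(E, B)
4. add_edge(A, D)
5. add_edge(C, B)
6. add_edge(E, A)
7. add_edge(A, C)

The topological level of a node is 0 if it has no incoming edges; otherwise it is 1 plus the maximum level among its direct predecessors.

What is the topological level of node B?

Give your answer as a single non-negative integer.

Answer: 4

Derivation:
Op 1: add_edge(A, B). Edges now: 1
Op 2: add_edge(D, C). Edges now: 2
Op 3: add_edge(E, B). Edges now: 3
Op 4: add_edge(A, D). Edges now: 4
Op 5: add_edge(C, B). Edges now: 5
Op 6: add_edge(E, A). Edges now: 6
Op 7: add_edge(A, C). Edges now: 7
Compute levels (Kahn BFS):
  sources (in-degree 0): E
  process E: level=0
    E->A: in-degree(A)=0, level(A)=1, enqueue
    E->B: in-degree(B)=2, level(B)>=1
  process A: level=1
    A->B: in-degree(B)=1, level(B)>=2
    A->C: in-degree(C)=1, level(C)>=2
    A->D: in-degree(D)=0, level(D)=2, enqueue
  process D: level=2
    D->C: in-degree(C)=0, level(C)=3, enqueue
  process C: level=3
    C->B: in-degree(B)=0, level(B)=4, enqueue
  process B: level=4
All levels: A:1, B:4, C:3, D:2, E:0
level(B) = 4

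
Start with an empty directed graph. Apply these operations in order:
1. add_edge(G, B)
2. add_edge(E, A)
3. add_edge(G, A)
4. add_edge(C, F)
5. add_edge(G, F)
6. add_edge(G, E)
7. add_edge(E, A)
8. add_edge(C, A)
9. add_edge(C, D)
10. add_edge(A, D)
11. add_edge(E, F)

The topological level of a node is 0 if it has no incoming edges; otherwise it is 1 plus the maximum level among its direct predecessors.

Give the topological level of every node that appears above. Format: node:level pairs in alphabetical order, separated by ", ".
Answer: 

Op 1: add_edge(G, B). Edges now: 1
Op 2: add_edge(E, A). Edges now: 2
Op 3: add_edge(G, A). Edges now: 3
Op 4: add_edge(C, F). Edges now: 4
Op 5: add_edge(G, F). Edges now: 5
Op 6: add_edge(G, E). Edges now: 6
Op 7: add_edge(E, A) (duplicate, no change). Edges now: 6
Op 8: add_edge(C, A). Edges now: 7
Op 9: add_edge(C, D). Edges now: 8
Op 10: add_edge(A, D). Edges now: 9
Op 11: add_edge(E, F). Edges now: 10
Compute levels (Kahn BFS):
  sources (in-degree 0): C, G
  process C: level=0
    C->A: in-degree(A)=2, level(A)>=1
    C->D: in-degree(D)=1, level(D)>=1
    C->F: in-degree(F)=2, level(F)>=1
  process G: level=0
    G->A: in-degree(A)=1, level(A)>=1
    G->B: in-degree(B)=0, level(B)=1, enqueue
    G->E: in-degree(E)=0, level(E)=1, enqueue
    G->F: in-degree(F)=1, level(F)>=1
  process B: level=1
  process E: level=1
    E->A: in-degree(A)=0, level(A)=2, enqueue
    E->F: in-degree(F)=0, level(F)=2, enqueue
  process A: level=2
    A->D: in-degree(D)=0, level(D)=3, enqueue
  process F: level=2
  process D: level=3
All levels: A:2, B:1, C:0, D:3, E:1, F:2, G:0

Answer: A:2, B:1, C:0, D:3, E:1, F:2, G:0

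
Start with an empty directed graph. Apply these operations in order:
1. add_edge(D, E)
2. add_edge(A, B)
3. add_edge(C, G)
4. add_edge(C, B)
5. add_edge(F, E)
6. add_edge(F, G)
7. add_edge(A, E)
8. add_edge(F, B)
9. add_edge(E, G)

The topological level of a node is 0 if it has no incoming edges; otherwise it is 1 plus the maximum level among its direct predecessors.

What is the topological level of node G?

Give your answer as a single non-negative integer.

Op 1: add_edge(D, E). Edges now: 1
Op 2: add_edge(A, B). Edges now: 2
Op 3: add_edge(C, G). Edges now: 3
Op 4: add_edge(C, B). Edges now: 4
Op 5: add_edge(F, E). Edges now: 5
Op 6: add_edge(F, G). Edges now: 6
Op 7: add_edge(A, E). Edges now: 7
Op 8: add_edge(F, B). Edges now: 8
Op 9: add_edge(E, G). Edges now: 9
Compute levels (Kahn BFS):
  sources (in-degree 0): A, C, D, F
  process A: level=0
    A->B: in-degree(B)=2, level(B)>=1
    A->E: in-degree(E)=2, level(E)>=1
  process C: level=0
    C->B: in-degree(B)=1, level(B)>=1
    C->G: in-degree(G)=2, level(G)>=1
  process D: level=0
    D->E: in-degree(E)=1, level(E)>=1
  process F: level=0
    F->B: in-degree(B)=0, level(B)=1, enqueue
    F->E: in-degree(E)=0, level(E)=1, enqueue
    F->G: in-degree(G)=1, level(G)>=1
  process B: level=1
  process E: level=1
    E->G: in-degree(G)=0, level(G)=2, enqueue
  process G: level=2
All levels: A:0, B:1, C:0, D:0, E:1, F:0, G:2
level(G) = 2

Answer: 2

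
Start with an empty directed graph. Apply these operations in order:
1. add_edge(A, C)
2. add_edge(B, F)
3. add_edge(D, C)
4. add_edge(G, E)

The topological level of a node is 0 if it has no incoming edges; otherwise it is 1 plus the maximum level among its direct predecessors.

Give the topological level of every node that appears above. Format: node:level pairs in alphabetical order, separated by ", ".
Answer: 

Op 1: add_edge(A, C). Edges now: 1
Op 2: add_edge(B, F). Edges now: 2
Op 3: add_edge(D, C). Edges now: 3
Op 4: add_edge(G, E). Edges now: 4
Compute levels (Kahn BFS):
  sources (in-degree 0): A, B, D, G
  process A: level=0
    A->C: in-degree(C)=1, level(C)>=1
  process B: level=0
    B->F: in-degree(F)=0, level(F)=1, enqueue
  process D: level=0
    D->C: in-degree(C)=0, level(C)=1, enqueue
  process G: level=0
    G->E: in-degree(E)=0, level(E)=1, enqueue
  process F: level=1
  process C: level=1
  process E: level=1
All levels: A:0, B:0, C:1, D:0, E:1, F:1, G:0

Answer: A:0, B:0, C:1, D:0, E:1, F:1, G:0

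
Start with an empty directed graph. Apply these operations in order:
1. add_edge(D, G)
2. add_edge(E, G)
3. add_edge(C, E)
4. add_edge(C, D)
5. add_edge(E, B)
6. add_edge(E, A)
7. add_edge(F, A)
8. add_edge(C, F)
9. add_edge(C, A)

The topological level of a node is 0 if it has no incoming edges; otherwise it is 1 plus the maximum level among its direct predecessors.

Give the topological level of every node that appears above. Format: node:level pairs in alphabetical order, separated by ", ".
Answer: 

Answer: A:2, B:2, C:0, D:1, E:1, F:1, G:2

Derivation:
Op 1: add_edge(D, G). Edges now: 1
Op 2: add_edge(E, G). Edges now: 2
Op 3: add_edge(C, E). Edges now: 3
Op 4: add_edge(C, D). Edges now: 4
Op 5: add_edge(E, B). Edges now: 5
Op 6: add_edge(E, A). Edges now: 6
Op 7: add_edge(F, A). Edges now: 7
Op 8: add_edge(C, F). Edges now: 8
Op 9: add_edge(C, A). Edges now: 9
Compute levels (Kahn BFS):
  sources (in-degree 0): C
  process C: level=0
    C->A: in-degree(A)=2, level(A)>=1
    C->D: in-degree(D)=0, level(D)=1, enqueue
    C->E: in-degree(E)=0, level(E)=1, enqueue
    C->F: in-degree(F)=0, level(F)=1, enqueue
  process D: level=1
    D->G: in-degree(G)=1, level(G)>=2
  process E: level=1
    E->A: in-degree(A)=1, level(A)>=2
    E->B: in-degree(B)=0, level(B)=2, enqueue
    E->G: in-degree(G)=0, level(G)=2, enqueue
  process F: level=1
    F->A: in-degree(A)=0, level(A)=2, enqueue
  process B: level=2
  process G: level=2
  process A: level=2
All levels: A:2, B:2, C:0, D:1, E:1, F:1, G:2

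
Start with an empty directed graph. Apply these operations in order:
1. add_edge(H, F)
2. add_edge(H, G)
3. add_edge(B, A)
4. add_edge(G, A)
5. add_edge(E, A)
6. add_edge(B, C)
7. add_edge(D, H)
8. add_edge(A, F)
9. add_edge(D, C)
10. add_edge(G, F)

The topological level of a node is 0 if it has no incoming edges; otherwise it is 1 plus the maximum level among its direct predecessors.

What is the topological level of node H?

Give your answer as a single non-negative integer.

Answer: 1

Derivation:
Op 1: add_edge(H, F). Edges now: 1
Op 2: add_edge(H, G). Edges now: 2
Op 3: add_edge(B, A). Edges now: 3
Op 4: add_edge(G, A). Edges now: 4
Op 5: add_edge(E, A). Edges now: 5
Op 6: add_edge(B, C). Edges now: 6
Op 7: add_edge(D, H). Edges now: 7
Op 8: add_edge(A, F). Edges now: 8
Op 9: add_edge(D, C). Edges now: 9
Op 10: add_edge(G, F). Edges now: 10
Compute levels (Kahn BFS):
  sources (in-degree 0): B, D, E
  process B: level=0
    B->A: in-degree(A)=2, level(A)>=1
    B->C: in-degree(C)=1, level(C)>=1
  process D: level=0
    D->C: in-degree(C)=0, level(C)=1, enqueue
    D->H: in-degree(H)=0, level(H)=1, enqueue
  process E: level=0
    E->A: in-degree(A)=1, level(A)>=1
  process C: level=1
  process H: level=1
    H->F: in-degree(F)=2, level(F)>=2
    H->G: in-degree(G)=0, level(G)=2, enqueue
  process G: level=2
    G->A: in-degree(A)=0, level(A)=3, enqueue
    G->F: in-degree(F)=1, level(F)>=3
  process A: level=3
    A->F: in-degree(F)=0, level(F)=4, enqueue
  process F: level=4
All levels: A:3, B:0, C:1, D:0, E:0, F:4, G:2, H:1
level(H) = 1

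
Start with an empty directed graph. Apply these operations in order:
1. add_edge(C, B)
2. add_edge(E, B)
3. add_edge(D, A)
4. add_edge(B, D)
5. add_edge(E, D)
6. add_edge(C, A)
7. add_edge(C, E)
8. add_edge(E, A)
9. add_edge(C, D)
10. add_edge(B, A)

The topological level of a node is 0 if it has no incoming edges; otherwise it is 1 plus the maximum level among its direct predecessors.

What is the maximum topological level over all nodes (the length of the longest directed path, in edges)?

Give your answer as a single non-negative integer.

Op 1: add_edge(C, B). Edges now: 1
Op 2: add_edge(E, B). Edges now: 2
Op 3: add_edge(D, A). Edges now: 3
Op 4: add_edge(B, D). Edges now: 4
Op 5: add_edge(E, D). Edges now: 5
Op 6: add_edge(C, A). Edges now: 6
Op 7: add_edge(C, E). Edges now: 7
Op 8: add_edge(E, A). Edges now: 8
Op 9: add_edge(C, D). Edges now: 9
Op 10: add_edge(B, A). Edges now: 10
Compute levels (Kahn BFS):
  sources (in-degree 0): C
  process C: level=0
    C->A: in-degree(A)=3, level(A)>=1
    C->B: in-degree(B)=1, level(B)>=1
    C->D: in-degree(D)=2, level(D)>=1
    C->E: in-degree(E)=0, level(E)=1, enqueue
  process E: level=1
    E->A: in-degree(A)=2, level(A)>=2
    E->B: in-degree(B)=0, level(B)=2, enqueue
    E->D: in-degree(D)=1, level(D)>=2
  process B: level=2
    B->A: in-degree(A)=1, level(A)>=3
    B->D: in-degree(D)=0, level(D)=3, enqueue
  process D: level=3
    D->A: in-degree(A)=0, level(A)=4, enqueue
  process A: level=4
All levels: A:4, B:2, C:0, D:3, E:1
max level = 4

Answer: 4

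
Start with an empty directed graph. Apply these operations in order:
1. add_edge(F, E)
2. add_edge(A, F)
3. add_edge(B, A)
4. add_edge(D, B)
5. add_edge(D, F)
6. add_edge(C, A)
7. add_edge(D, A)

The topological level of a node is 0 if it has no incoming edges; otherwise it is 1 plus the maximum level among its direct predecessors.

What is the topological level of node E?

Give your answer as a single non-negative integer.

Answer: 4

Derivation:
Op 1: add_edge(F, E). Edges now: 1
Op 2: add_edge(A, F). Edges now: 2
Op 3: add_edge(B, A). Edges now: 3
Op 4: add_edge(D, B). Edges now: 4
Op 5: add_edge(D, F). Edges now: 5
Op 6: add_edge(C, A). Edges now: 6
Op 7: add_edge(D, A). Edges now: 7
Compute levels (Kahn BFS):
  sources (in-degree 0): C, D
  process C: level=0
    C->A: in-degree(A)=2, level(A)>=1
  process D: level=0
    D->A: in-degree(A)=1, level(A)>=1
    D->B: in-degree(B)=0, level(B)=1, enqueue
    D->F: in-degree(F)=1, level(F)>=1
  process B: level=1
    B->A: in-degree(A)=0, level(A)=2, enqueue
  process A: level=2
    A->F: in-degree(F)=0, level(F)=3, enqueue
  process F: level=3
    F->E: in-degree(E)=0, level(E)=4, enqueue
  process E: level=4
All levels: A:2, B:1, C:0, D:0, E:4, F:3
level(E) = 4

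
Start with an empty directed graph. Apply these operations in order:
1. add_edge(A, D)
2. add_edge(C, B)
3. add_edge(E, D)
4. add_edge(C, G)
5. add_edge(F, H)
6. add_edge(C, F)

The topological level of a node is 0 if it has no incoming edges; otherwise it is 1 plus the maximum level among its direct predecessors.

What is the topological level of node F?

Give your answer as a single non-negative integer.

Answer: 1

Derivation:
Op 1: add_edge(A, D). Edges now: 1
Op 2: add_edge(C, B). Edges now: 2
Op 3: add_edge(E, D). Edges now: 3
Op 4: add_edge(C, G). Edges now: 4
Op 5: add_edge(F, H). Edges now: 5
Op 6: add_edge(C, F). Edges now: 6
Compute levels (Kahn BFS):
  sources (in-degree 0): A, C, E
  process A: level=0
    A->D: in-degree(D)=1, level(D)>=1
  process C: level=0
    C->B: in-degree(B)=0, level(B)=1, enqueue
    C->F: in-degree(F)=0, level(F)=1, enqueue
    C->G: in-degree(G)=0, level(G)=1, enqueue
  process E: level=0
    E->D: in-degree(D)=0, level(D)=1, enqueue
  process B: level=1
  process F: level=1
    F->H: in-degree(H)=0, level(H)=2, enqueue
  process G: level=1
  process D: level=1
  process H: level=2
All levels: A:0, B:1, C:0, D:1, E:0, F:1, G:1, H:2
level(F) = 1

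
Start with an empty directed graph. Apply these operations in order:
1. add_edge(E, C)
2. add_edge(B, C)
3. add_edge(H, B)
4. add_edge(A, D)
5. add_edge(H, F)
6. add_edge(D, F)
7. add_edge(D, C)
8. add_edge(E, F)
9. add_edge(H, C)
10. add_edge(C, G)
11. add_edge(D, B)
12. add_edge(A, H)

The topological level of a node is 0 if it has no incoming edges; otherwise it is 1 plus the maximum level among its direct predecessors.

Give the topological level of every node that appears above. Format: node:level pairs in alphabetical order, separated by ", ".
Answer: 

Answer: A:0, B:2, C:3, D:1, E:0, F:2, G:4, H:1

Derivation:
Op 1: add_edge(E, C). Edges now: 1
Op 2: add_edge(B, C). Edges now: 2
Op 3: add_edge(H, B). Edges now: 3
Op 4: add_edge(A, D). Edges now: 4
Op 5: add_edge(H, F). Edges now: 5
Op 6: add_edge(D, F). Edges now: 6
Op 7: add_edge(D, C). Edges now: 7
Op 8: add_edge(E, F). Edges now: 8
Op 9: add_edge(H, C). Edges now: 9
Op 10: add_edge(C, G). Edges now: 10
Op 11: add_edge(D, B). Edges now: 11
Op 12: add_edge(A, H). Edges now: 12
Compute levels (Kahn BFS):
  sources (in-degree 0): A, E
  process A: level=0
    A->D: in-degree(D)=0, level(D)=1, enqueue
    A->H: in-degree(H)=0, level(H)=1, enqueue
  process E: level=0
    E->C: in-degree(C)=3, level(C)>=1
    E->F: in-degree(F)=2, level(F)>=1
  process D: level=1
    D->B: in-degree(B)=1, level(B)>=2
    D->C: in-degree(C)=2, level(C)>=2
    D->F: in-degree(F)=1, level(F)>=2
  process H: level=1
    H->B: in-degree(B)=0, level(B)=2, enqueue
    H->C: in-degree(C)=1, level(C)>=2
    H->F: in-degree(F)=0, level(F)=2, enqueue
  process B: level=2
    B->C: in-degree(C)=0, level(C)=3, enqueue
  process F: level=2
  process C: level=3
    C->G: in-degree(G)=0, level(G)=4, enqueue
  process G: level=4
All levels: A:0, B:2, C:3, D:1, E:0, F:2, G:4, H:1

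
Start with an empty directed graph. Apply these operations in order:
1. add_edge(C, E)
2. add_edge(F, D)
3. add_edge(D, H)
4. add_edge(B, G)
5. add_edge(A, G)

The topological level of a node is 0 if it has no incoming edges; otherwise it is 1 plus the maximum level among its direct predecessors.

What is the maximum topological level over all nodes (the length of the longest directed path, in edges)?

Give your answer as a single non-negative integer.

Op 1: add_edge(C, E). Edges now: 1
Op 2: add_edge(F, D). Edges now: 2
Op 3: add_edge(D, H). Edges now: 3
Op 4: add_edge(B, G). Edges now: 4
Op 5: add_edge(A, G). Edges now: 5
Compute levels (Kahn BFS):
  sources (in-degree 0): A, B, C, F
  process A: level=0
    A->G: in-degree(G)=1, level(G)>=1
  process B: level=0
    B->G: in-degree(G)=0, level(G)=1, enqueue
  process C: level=0
    C->E: in-degree(E)=0, level(E)=1, enqueue
  process F: level=0
    F->D: in-degree(D)=0, level(D)=1, enqueue
  process G: level=1
  process E: level=1
  process D: level=1
    D->H: in-degree(H)=0, level(H)=2, enqueue
  process H: level=2
All levels: A:0, B:0, C:0, D:1, E:1, F:0, G:1, H:2
max level = 2

Answer: 2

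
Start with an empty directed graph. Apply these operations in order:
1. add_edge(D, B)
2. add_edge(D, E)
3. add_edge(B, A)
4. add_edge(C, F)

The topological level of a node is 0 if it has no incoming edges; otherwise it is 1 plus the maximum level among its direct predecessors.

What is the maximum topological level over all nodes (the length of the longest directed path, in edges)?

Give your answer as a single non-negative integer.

Op 1: add_edge(D, B). Edges now: 1
Op 2: add_edge(D, E). Edges now: 2
Op 3: add_edge(B, A). Edges now: 3
Op 4: add_edge(C, F). Edges now: 4
Compute levels (Kahn BFS):
  sources (in-degree 0): C, D
  process C: level=0
    C->F: in-degree(F)=0, level(F)=1, enqueue
  process D: level=0
    D->B: in-degree(B)=0, level(B)=1, enqueue
    D->E: in-degree(E)=0, level(E)=1, enqueue
  process F: level=1
  process B: level=1
    B->A: in-degree(A)=0, level(A)=2, enqueue
  process E: level=1
  process A: level=2
All levels: A:2, B:1, C:0, D:0, E:1, F:1
max level = 2

Answer: 2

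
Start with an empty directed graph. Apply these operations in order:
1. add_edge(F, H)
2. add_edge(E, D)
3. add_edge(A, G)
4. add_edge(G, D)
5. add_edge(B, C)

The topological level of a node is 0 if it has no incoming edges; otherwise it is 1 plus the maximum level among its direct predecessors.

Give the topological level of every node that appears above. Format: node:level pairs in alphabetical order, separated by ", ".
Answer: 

Answer: A:0, B:0, C:1, D:2, E:0, F:0, G:1, H:1

Derivation:
Op 1: add_edge(F, H). Edges now: 1
Op 2: add_edge(E, D). Edges now: 2
Op 3: add_edge(A, G). Edges now: 3
Op 4: add_edge(G, D). Edges now: 4
Op 5: add_edge(B, C). Edges now: 5
Compute levels (Kahn BFS):
  sources (in-degree 0): A, B, E, F
  process A: level=0
    A->G: in-degree(G)=0, level(G)=1, enqueue
  process B: level=0
    B->C: in-degree(C)=0, level(C)=1, enqueue
  process E: level=0
    E->D: in-degree(D)=1, level(D)>=1
  process F: level=0
    F->H: in-degree(H)=0, level(H)=1, enqueue
  process G: level=1
    G->D: in-degree(D)=0, level(D)=2, enqueue
  process C: level=1
  process H: level=1
  process D: level=2
All levels: A:0, B:0, C:1, D:2, E:0, F:0, G:1, H:1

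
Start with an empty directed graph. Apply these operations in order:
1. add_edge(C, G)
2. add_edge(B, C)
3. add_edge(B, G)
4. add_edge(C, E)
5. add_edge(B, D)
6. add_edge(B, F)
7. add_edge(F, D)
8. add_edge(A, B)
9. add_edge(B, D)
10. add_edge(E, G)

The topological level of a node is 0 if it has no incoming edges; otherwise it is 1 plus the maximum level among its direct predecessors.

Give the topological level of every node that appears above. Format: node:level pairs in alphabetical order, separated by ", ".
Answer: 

Answer: A:0, B:1, C:2, D:3, E:3, F:2, G:4

Derivation:
Op 1: add_edge(C, G). Edges now: 1
Op 2: add_edge(B, C). Edges now: 2
Op 3: add_edge(B, G). Edges now: 3
Op 4: add_edge(C, E). Edges now: 4
Op 5: add_edge(B, D). Edges now: 5
Op 6: add_edge(B, F). Edges now: 6
Op 7: add_edge(F, D). Edges now: 7
Op 8: add_edge(A, B). Edges now: 8
Op 9: add_edge(B, D) (duplicate, no change). Edges now: 8
Op 10: add_edge(E, G). Edges now: 9
Compute levels (Kahn BFS):
  sources (in-degree 0): A
  process A: level=0
    A->B: in-degree(B)=0, level(B)=1, enqueue
  process B: level=1
    B->C: in-degree(C)=0, level(C)=2, enqueue
    B->D: in-degree(D)=1, level(D)>=2
    B->F: in-degree(F)=0, level(F)=2, enqueue
    B->G: in-degree(G)=2, level(G)>=2
  process C: level=2
    C->E: in-degree(E)=0, level(E)=3, enqueue
    C->G: in-degree(G)=1, level(G)>=3
  process F: level=2
    F->D: in-degree(D)=0, level(D)=3, enqueue
  process E: level=3
    E->G: in-degree(G)=0, level(G)=4, enqueue
  process D: level=3
  process G: level=4
All levels: A:0, B:1, C:2, D:3, E:3, F:2, G:4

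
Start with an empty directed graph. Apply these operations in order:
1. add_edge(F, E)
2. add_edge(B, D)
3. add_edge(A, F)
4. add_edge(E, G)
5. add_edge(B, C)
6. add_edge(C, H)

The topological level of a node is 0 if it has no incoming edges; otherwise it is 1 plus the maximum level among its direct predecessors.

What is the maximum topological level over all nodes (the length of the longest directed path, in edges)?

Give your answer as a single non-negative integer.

Op 1: add_edge(F, E). Edges now: 1
Op 2: add_edge(B, D). Edges now: 2
Op 3: add_edge(A, F). Edges now: 3
Op 4: add_edge(E, G). Edges now: 4
Op 5: add_edge(B, C). Edges now: 5
Op 6: add_edge(C, H). Edges now: 6
Compute levels (Kahn BFS):
  sources (in-degree 0): A, B
  process A: level=0
    A->F: in-degree(F)=0, level(F)=1, enqueue
  process B: level=0
    B->C: in-degree(C)=0, level(C)=1, enqueue
    B->D: in-degree(D)=0, level(D)=1, enqueue
  process F: level=1
    F->E: in-degree(E)=0, level(E)=2, enqueue
  process C: level=1
    C->H: in-degree(H)=0, level(H)=2, enqueue
  process D: level=1
  process E: level=2
    E->G: in-degree(G)=0, level(G)=3, enqueue
  process H: level=2
  process G: level=3
All levels: A:0, B:0, C:1, D:1, E:2, F:1, G:3, H:2
max level = 3

Answer: 3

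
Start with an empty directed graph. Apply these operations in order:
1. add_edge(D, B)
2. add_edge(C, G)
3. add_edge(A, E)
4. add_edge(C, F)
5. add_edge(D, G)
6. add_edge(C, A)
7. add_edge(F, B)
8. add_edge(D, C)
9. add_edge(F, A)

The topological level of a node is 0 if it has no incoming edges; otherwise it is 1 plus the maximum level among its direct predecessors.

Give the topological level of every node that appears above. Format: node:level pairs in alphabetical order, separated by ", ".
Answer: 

Answer: A:3, B:3, C:1, D:0, E:4, F:2, G:2

Derivation:
Op 1: add_edge(D, B). Edges now: 1
Op 2: add_edge(C, G). Edges now: 2
Op 3: add_edge(A, E). Edges now: 3
Op 4: add_edge(C, F). Edges now: 4
Op 5: add_edge(D, G). Edges now: 5
Op 6: add_edge(C, A). Edges now: 6
Op 7: add_edge(F, B). Edges now: 7
Op 8: add_edge(D, C). Edges now: 8
Op 9: add_edge(F, A). Edges now: 9
Compute levels (Kahn BFS):
  sources (in-degree 0): D
  process D: level=0
    D->B: in-degree(B)=1, level(B)>=1
    D->C: in-degree(C)=0, level(C)=1, enqueue
    D->G: in-degree(G)=1, level(G)>=1
  process C: level=1
    C->A: in-degree(A)=1, level(A)>=2
    C->F: in-degree(F)=0, level(F)=2, enqueue
    C->G: in-degree(G)=0, level(G)=2, enqueue
  process F: level=2
    F->A: in-degree(A)=0, level(A)=3, enqueue
    F->B: in-degree(B)=0, level(B)=3, enqueue
  process G: level=2
  process A: level=3
    A->E: in-degree(E)=0, level(E)=4, enqueue
  process B: level=3
  process E: level=4
All levels: A:3, B:3, C:1, D:0, E:4, F:2, G:2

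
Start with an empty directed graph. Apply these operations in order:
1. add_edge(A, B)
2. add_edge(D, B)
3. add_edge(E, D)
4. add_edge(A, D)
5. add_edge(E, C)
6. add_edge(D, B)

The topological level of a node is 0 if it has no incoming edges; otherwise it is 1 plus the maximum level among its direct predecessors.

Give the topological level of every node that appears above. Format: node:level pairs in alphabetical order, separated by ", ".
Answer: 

Op 1: add_edge(A, B). Edges now: 1
Op 2: add_edge(D, B). Edges now: 2
Op 3: add_edge(E, D). Edges now: 3
Op 4: add_edge(A, D). Edges now: 4
Op 5: add_edge(E, C). Edges now: 5
Op 6: add_edge(D, B) (duplicate, no change). Edges now: 5
Compute levels (Kahn BFS):
  sources (in-degree 0): A, E
  process A: level=0
    A->B: in-degree(B)=1, level(B)>=1
    A->D: in-degree(D)=1, level(D)>=1
  process E: level=0
    E->C: in-degree(C)=0, level(C)=1, enqueue
    E->D: in-degree(D)=0, level(D)=1, enqueue
  process C: level=1
  process D: level=1
    D->B: in-degree(B)=0, level(B)=2, enqueue
  process B: level=2
All levels: A:0, B:2, C:1, D:1, E:0

Answer: A:0, B:2, C:1, D:1, E:0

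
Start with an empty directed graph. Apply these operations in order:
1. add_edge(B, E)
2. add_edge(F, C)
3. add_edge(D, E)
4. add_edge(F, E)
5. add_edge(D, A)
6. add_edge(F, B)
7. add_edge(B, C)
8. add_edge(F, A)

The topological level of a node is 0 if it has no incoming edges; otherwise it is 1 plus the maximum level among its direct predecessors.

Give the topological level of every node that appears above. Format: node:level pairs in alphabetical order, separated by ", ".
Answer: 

Op 1: add_edge(B, E). Edges now: 1
Op 2: add_edge(F, C). Edges now: 2
Op 3: add_edge(D, E). Edges now: 3
Op 4: add_edge(F, E). Edges now: 4
Op 5: add_edge(D, A). Edges now: 5
Op 6: add_edge(F, B). Edges now: 6
Op 7: add_edge(B, C). Edges now: 7
Op 8: add_edge(F, A). Edges now: 8
Compute levels (Kahn BFS):
  sources (in-degree 0): D, F
  process D: level=0
    D->A: in-degree(A)=1, level(A)>=1
    D->E: in-degree(E)=2, level(E)>=1
  process F: level=0
    F->A: in-degree(A)=0, level(A)=1, enqueue
    F->B: in-degree(B)=0, level(B)=1, enqueue
    F->C: in-degree(C)=1, level(C)>=1
    F->E: in-degree(E)=1, level(E)>=1
  process A: level=1
  process B: level=1
    B->C: in-degree(C)=0, level(C)=2, enqueue
    B->E: in-degree(E)=0, level(E)=2, enqueue
  process C: level=2
  process E: level=2
All levels: A:1, B:1, C:2, D:0, E:2, F:0

Answer: A:1, B:1, C:2, D:0, E:2, F:0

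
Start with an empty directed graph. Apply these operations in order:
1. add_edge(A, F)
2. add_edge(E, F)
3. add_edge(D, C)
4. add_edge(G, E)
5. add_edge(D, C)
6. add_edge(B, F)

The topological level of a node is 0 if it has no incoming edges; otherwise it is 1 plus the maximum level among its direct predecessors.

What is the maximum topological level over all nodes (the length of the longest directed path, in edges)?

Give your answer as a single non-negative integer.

Answer: 2

Derivation:
Op 1: add_edge(A, F). Edges now: 1
Op 2: add_edge(E, F). Edges now: 2
Op 3: add_edge(D, C). Edges now: 3
Op 4: add_edge(G, E). Edges now: 4
Op 5: add_edge(D, C) (duplicate, no change). Edges now: 4
Op 6: add_edge(B, F). Edges now: 5
Compute levels (Kahn BFS):
  sources (in-degree 0): A, B, D, G
  process A: level=0
    A->F: in-degree(F)=2, level(F)>=1
  process B: level=0
    B->F: in-degree(F)=1, level(F)>=1
  process D: level=0
    D->C: in-degree(C)=0, level(C)=1, enqueue
  process G: level=0
    G->E: in-degree(E)=0, level(E)=1, enqueue
  process C: level=1
  process E: level=1
    E->F: in-degree(F)=0, level(F)=2, enqueue
  process F: level=2
All levels: A:0, B:0, C:1, D:0, E:1, F:2, G:0
max level = 2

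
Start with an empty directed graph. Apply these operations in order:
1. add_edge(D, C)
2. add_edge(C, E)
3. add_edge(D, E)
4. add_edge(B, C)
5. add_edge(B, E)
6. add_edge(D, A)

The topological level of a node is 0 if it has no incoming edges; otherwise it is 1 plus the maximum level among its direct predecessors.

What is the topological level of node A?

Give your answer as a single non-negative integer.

Op 1: add_edge(D, C). Edges now: 1
Op 2: add_edge(C, E). Edges now: 2
Op 3: add_edge(D, E). Edges now: 3
Op 4: add_edge(B, C). Edges now: 4
Op 5: add_edge(B, E). Edges now: 5
Op 6: add_edge(D, A). Edges now: 6
Compute levels (Kahn BFS):
  sources (in-degree 0): B, D
  process B: level=0
    B->C: in-degree(C)=1, level(C)>=1
    B->E: in-degree(E)=2, level(E)>=1
  process D: level=0
    D->A: in-degree(A)=0, level(A)=1, enqueue
    D->C: in-degree(C)=0, level(C)=1, enqueue
    D->E: in-degree(E)=1, level(E)>=1
  process A: level=1
  process C: level=1
    C->E: in-degree(E)=0, level(E)=2, enqueue
  process E: level=2
All levels: A:1, B:0, C:1, D:0, E:2
level(A) = 1

Answer: 1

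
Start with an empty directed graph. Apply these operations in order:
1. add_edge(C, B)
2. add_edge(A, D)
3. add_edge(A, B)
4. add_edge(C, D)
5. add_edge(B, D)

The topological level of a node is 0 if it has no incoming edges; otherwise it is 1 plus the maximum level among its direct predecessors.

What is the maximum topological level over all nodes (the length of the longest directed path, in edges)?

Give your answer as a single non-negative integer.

Answer: 2

Derivation:
Op 1: add_edge(C, B). Edges now: 1
Op 2: add_edge(A, D). Edges now: 2
Op 3: add_edge(A, B). Edges now: 3
Op 4: add_edge(C, D). Edges now: 4
Op 5: add_edge(B, D). Edges now: 5
Compute levels (Kahn BFS):
  sources (in-degree 0): A, C
  process A: level=0
    A->B: in-degree(B)=1, level(B)>=1
    A->D: in-degree(D)=2, level(D)>=1
  process C: level=0
    C->B: in-degree(B)=0, level(B)=1, enqueue
    C->D: in-degree(D)=1, level(D)>=1
  process B: level=1
    B->D: in-degree(D)=0, level(D)=2, enqueue
  process D: level=2
All levels: A:0, B:1, C:0, D:2
max level = 2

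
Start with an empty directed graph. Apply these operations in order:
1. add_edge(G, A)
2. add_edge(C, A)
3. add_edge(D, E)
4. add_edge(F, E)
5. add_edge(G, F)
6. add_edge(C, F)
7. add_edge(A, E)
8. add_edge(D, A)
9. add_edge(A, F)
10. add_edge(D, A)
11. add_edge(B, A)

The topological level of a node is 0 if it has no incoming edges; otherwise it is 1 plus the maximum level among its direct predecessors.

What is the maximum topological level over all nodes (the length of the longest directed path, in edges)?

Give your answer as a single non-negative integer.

Op 1: add_edge(G, A). Edges now: 1
Op 2: add_edge(C, A). Edges now: 2
Op 3: add_edge(D, E). Edges now: 3
Op 4: add_edge(F, E). Edges now: 4
Op 5: add_edge(G, F). Edges now: 5
Op 6: add_edge(C, F). Edges now: 6
Op 7: add_edge(A, E). Edges now: 7
Op 8: add_edge(D, A). Edges now: 8
Op 9: add_edge(A, F). Edges now: 9
Op 10: add_edge(D, A) (duplicate, no change). Edges now: 9
Op 11: add_edge(B, A). Edges now: 10
Compute levels (Kahn BFS):
  sources (in-degree 0): B, C, D, G
  process B: level=0
    B->A: in-degree(A)=3, level(A)>=1
  process C: level=0
    C->A: in-degree(A)=2, level(A)>=1
    C->F: in-degree(F)=2, level(F)>=1
  process D: level=0
    D->A: in-degree(A)=1, level(A)>=1
    D->E: in-degree(E)=2, level(E)>=1
  process G: level=0
    G->A: in-degree(A)=0, level(A)=1, enqueue
    G->F: in-degree(F)=1, level(F)>=1
  process A: level=1
    A->E: in-degree(E)=1, level(E)>=2
    A->F: in-degree(F)=0, level(F)=2, enqueue
  process F: level=2
    F->E: in-degree(E)=0, level(E)=3, enqueue
  process E: level=3
All levels: A:1, B:0, C:0, D:0, E:3, F:2, G:0
max level = 3

Answer: 3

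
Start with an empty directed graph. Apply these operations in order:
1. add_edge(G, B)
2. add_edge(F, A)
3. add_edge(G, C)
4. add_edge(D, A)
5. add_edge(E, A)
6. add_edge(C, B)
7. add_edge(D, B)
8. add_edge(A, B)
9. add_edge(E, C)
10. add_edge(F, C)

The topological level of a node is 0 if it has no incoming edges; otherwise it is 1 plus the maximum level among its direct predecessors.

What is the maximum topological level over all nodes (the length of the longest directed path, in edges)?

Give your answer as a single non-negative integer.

Op 1: add_edge(G, B). Edges now: 1
Op 2: add_edge(F, A). Edges now: 2
Op 3: add_edge(G, C). Edges now: 3
Op 4: add_edge(D, A). Edges now: 4
Op 5: add_edge(E, A). Edges now: 5
Op 6: add_edge(C, B). Edges now: 6
Op 7: add_edge(D, B). Edges now: 7
Op 8: add_edge(A, B). Edges now: 8
Op 9: add_edge(E, C). Edges now: 9
Op 10: add_edge(F, C). Edges now: 10
Compute levels (Kahn BFS):
  sources (in-degree 0): D, E, F, G
  process D: level=0
    D->A: in-degree(A)=2, level(A)>=1
    D->B: in-degree(B)=3, level(B)>=1
  process E: level=0
    E->A: in-degree(A)=1, level(A)>=1
    E->C: in-degree(C)=2, level(C)>=1
  process F: level=0
    F->A: in-degree(A)=0, level(A)=1, enqueue
    F->C: in-degree(C)=1, level(C)>=1
  process G: level=0
    G->B: in-degree(B)=2, level(B)>=1
    G->C: in-degree(C)=0, level(C)=1, enqueue
  process A: level=1
    A->B: in-degree(B)=1, level(B)>=2
  process C: level=1
    C->B: in-degree(B)=0, level(B)=2, enqueue
  process B: level=2
All levels: A:1, B:2, C:1, D:0, E:0, F:0, G:0
max level = 2

Answer: 2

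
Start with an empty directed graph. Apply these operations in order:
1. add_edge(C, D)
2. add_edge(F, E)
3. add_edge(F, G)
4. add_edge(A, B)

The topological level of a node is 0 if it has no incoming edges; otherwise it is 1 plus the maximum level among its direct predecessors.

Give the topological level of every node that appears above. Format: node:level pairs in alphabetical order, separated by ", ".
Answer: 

Answer: A:0, B:1, C:0, D:1, E:1, F:0, G:1

Derivation:
Op 1: add_edge(C, D). Edges now: 1
Op 2: add_edge(F, E). Edges now: 2
Op 3: add_edge(F, G). Edges now: 3
Op 4: add_edge(A, B). Edges now: 4
Compute levels (Kahn BFS):
  sources (in-degree 0): A, C, F
  process A: level=0
    A->B: in-degree(B)=0, level(B)=1, enqueue
  process C: level=0
    C->D: in-degree(D)=0, level(D)=1, enqueue
  process F: level=0
    F->E: in-degree(E)=0, level(E)=1, enqueue
    F->G: in-degree(G)=0, level(G)=1, enqueue
  process B: level=1
  process D: level=1
  process E: level=1
  process G: level=1
All levels: A:0, B:1, C:0, D:1, E:1, F:0, G:1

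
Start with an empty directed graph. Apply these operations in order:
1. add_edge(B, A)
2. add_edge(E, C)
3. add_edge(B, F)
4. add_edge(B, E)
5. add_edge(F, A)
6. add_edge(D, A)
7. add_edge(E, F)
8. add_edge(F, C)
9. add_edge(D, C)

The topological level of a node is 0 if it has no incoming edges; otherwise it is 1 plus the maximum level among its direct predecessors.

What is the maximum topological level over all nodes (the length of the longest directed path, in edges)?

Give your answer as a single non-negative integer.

Op 1: add_edge(B, A). Edges now: 1
Op 2: add_edge(E, C). Edges now: 2
Op 3: add_edge(B, F). Edges now: 3
Op 4: add_edge(B, E). Edges now: 4
Op 5: add_edge(F, A). Edges now: 5
Op 6: add_edge(D, A). Edges now: 6
Op 7: add_edge(E, F). Edges now: 7
Op 8: add_edge(F, C). Edges now: 8
Op 9: add_edge(D, C). Edges now: 9
Compute levels (Kahn BFS):
  sources (in-degree 0): B, D
  process B: level=0
    B->A: in-degree(A)=2, level(A)>=1
    B->E: in-degree(E)=0, level(E)=1, enqueue
    B->F: in-degree(F)=1, level(F)>=1
  process D: level=0
    D->A: in-degree(A)=1, level(A)>=1
    D->C: in-degree(C)=2, level(C)>=1
  process E: level=1
    E->C: in-degree(C)=1, level(C)>=2
    E->F: in-degree(F)=0, level(F)=2, enqueue
  process F: level=2
    F->A: in-degree(A)=0, level(A)=3, enqueue
    F->C: in-degree(C)=0, level(C)=3, enqueue
  process A: level=3
  process C: level=3
All levels: A:3, B:0, C:3, D:0, E:1, F:2
max level = 3

Answer: 3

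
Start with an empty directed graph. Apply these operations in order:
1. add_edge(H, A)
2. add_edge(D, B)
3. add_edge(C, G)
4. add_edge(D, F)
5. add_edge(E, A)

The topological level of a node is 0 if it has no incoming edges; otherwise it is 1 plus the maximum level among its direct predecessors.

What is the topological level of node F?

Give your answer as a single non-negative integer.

Answer: 1

Derivation:
Op 1: add_edge(H, A). Edges now: 1
Op 2: add_edge(D, B). Edges now: 2
Op 3: add_edge(C, G). Edges now: 3
Op 4: add_edge(D, F). Edges now: 4
Op 5: add_edge(E, A). Edges now: 5
Compute levels (Kahn BFS):
  sources (in-degree 0): C, D, E, H
  process C: level=0
    C->G: in-degree(G)=0, level(G)=1, enqueue
  process D: level=0
    D->B: in-degree(B)=0, level(B)=1, enqueue
    D->F: in-degree(F)=0, level(F)=1, enqueue
  process E: level=0
    E->A: in-degree(A)=1, level(A)>=1
  process H: level=0
    H->A: in-degree(A)=0, level(A)=1, enqueue
  process G: level=1
  process B: level=1
  process F: level=1
  process A: level=1
All levels: A:1, B:1, C:0, D:0, E:0, F:1, G:1, H:0
level(F) = 1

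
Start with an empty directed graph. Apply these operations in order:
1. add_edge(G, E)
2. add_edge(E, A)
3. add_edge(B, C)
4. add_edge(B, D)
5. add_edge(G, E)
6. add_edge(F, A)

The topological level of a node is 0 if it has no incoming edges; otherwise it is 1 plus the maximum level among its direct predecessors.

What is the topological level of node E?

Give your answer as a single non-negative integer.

Op 1: add_edge(G, E). Edges now: 1
Op 2: add_edge(E, A). Edges now: 2
Op 3: add_edge(B, C). Edges now: 3
Op 4: add_edge(B, D). Edges now: 4
Op 5: add_edge(G, E) (duplicate, no change). Edges now: 4
Op 6: add_edge(F, A). Edges now: 5
Compute levels (Kahn BFS):
  sources (in-degree 0): B, F, G
  process B: level=0
    B->C: in-degree(C)=0, level(C)=1, enqueue
    B->D: in-degree(D)=0, level(D)=1, enqueue
  process F: level=0
    F->A: in-degree(A)=1, level(A)>=1
  process G: level=0
    G->E: in-degree(E)=0, level(E)=1, enqueue
  process C: level=1
  process D: level=1
  process E: level=1
    E->A: in-degree(A)=0, level(A)=2, enqueue
  process A: level=2
All levels: A:2, B:0, C:1, D:1, E:1, F:0, G:0
level(E) = 1

Answer: 1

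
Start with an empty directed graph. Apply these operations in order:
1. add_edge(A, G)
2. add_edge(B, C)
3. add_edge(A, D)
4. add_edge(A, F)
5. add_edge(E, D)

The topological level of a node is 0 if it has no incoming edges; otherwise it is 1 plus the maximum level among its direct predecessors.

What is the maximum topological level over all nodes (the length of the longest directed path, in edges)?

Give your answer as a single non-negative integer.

Op 1: add_edge(A, G). Edges now: 1
Op 2: add_edge(B, C). Edges now: 2
Op 3: add_edge(A, D). Edges now: 3
Op 4: add_edge(A, F). Edges now: 4
Op 5: add_edge(E, D). Edges now: 5
Compute levels (Kahn BFS):
  sources (in-degree 0): A, B, E
  process A: level=0
    A->D: in-degree(D)=1, level(D)>=1
    A->F: in-degree(F)=0, level(F)=1, enqueue
    A->G: in-degree(G)=0, level(G)=1, enqueue
  process B: level=0
    B->C: in-degree(C)=0, level(C)=1, enqueue
  process E: level=0
    E->D: in-degree(D)=0, level(D)=1, enqueue
  process F: level=1
  process G: level=1
  process C: level=1
  process D: level=1
All levels: A:0, B:0, C:1, D:1, E:0, F:1, G:1
max level = 1

Answer: 1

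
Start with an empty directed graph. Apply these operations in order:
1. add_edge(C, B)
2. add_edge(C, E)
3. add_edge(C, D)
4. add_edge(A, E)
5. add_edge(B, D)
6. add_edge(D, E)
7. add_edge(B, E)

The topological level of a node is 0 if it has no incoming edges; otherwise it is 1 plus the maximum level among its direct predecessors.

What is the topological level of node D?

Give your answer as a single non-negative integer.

Op 1: add_edge(C, B). Edges now: 1
Op 2: add_edge(C, E). Edges now: 2
Op 3: add_edge(C, D). Edges now: 3
Op 4: add_edge(A, E). Edges now: 4
Op 5: add_edge(B, D). Edges now: 5
Op 6: add_edge(D, E). Edges now: 6
Op 7: add_edge(B, E). Edges now: 7
Compute levels (Kahn BFS):
  sources (in-degree 0): A, C
  process A: level=0
    A->E: in-degree(E)=3, level(E)>=1
  process C: level=0
    C->B: in-degree(B)=0, level(B)=1, enqueue
    C->D: in-degree(D)=1, level(D)>=1
    C->E: in-degree(E)=2, level(E)>=1
  process B: level=1
    B->D: in-degree(D)=0, level(D)=2, enqueue
    B->E: in-degree(E)=1, level(E)>=2
  process D: level=2
    D->E: in-degree(E)=0, level(E)=3, enqueue
  process E: level=3
All levels: A:0, B:1, C:0, D:2, E:3
level(D) = 2

Answer: 2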